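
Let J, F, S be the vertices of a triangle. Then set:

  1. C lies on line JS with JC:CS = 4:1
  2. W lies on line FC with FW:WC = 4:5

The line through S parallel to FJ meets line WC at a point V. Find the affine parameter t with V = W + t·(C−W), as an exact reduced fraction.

t = 29/20

Work in coordinates with J = (0, 0), F = (1, 0), S = (0, 1).
1. C lies on line JS with JC:CS = 4:1 ⇒ C = (0, 4/5)
2. W lies on line FC with FW:WC = 4:5 ⇒ W = (5/9, 16/45)
through S parallel to FJ: direction (-1, 0); meets WC at V = (-1/4, 1)
V = W + t·(C−W) with t = 29/20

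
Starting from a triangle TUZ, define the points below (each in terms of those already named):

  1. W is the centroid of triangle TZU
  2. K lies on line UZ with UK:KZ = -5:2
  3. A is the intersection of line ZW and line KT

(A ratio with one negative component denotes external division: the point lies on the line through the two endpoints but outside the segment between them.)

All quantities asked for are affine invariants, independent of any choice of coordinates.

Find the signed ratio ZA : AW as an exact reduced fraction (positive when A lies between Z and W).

ZA:AW = -6/7

Assign T = (0, 0), U = (1, 0), Z = (0, 1) — the answer is frame-independent, so this choice is without loss of generality.
1. W is the centroid of triangle TZU ⇒ W = (1/3, 1/3)
2. K lies on line UZ with UK:KZ = -5:2 ⇒ K = (-2/3, 5/3)
3. A is the intersection of line ZW and line KT ⇒ A = (-2, 5)
A = Z + t·(W−Z) with t = -6, so ZA:AW = t:(1−t) = -6:7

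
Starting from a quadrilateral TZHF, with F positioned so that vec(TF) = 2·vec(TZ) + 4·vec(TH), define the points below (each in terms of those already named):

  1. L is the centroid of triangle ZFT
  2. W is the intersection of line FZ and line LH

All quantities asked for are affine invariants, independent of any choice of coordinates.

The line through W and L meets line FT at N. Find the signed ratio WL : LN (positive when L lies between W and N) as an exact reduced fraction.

Choose coordinates T = (0, 0), Z = (1, 0), H = (0, 1), F = (2, 4).
1. L is the centroid of triangle ZFT ⇒ L = (1, 4/3)
2. W is the intersection of line FZ and line LH ⇒ W = (15/11, 16/11)
line WL meets FT at N = (3/5, 6/5)
L = W + t·(N−W) with t = 10/21, so WL:LN = 10/21:11/21

WL:LN = 10/11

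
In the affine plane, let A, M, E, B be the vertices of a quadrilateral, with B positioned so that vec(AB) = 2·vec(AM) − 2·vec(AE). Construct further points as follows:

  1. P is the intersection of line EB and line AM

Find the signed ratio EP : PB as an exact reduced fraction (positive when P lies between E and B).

EP:PB = 1/2

Choose coordinates A = (0, 0), M = (1, 0), E = (0, 1), B = (2, -2).
1. P is the intersection of line EB and line AM ⇒ P = (2/3, 0)
P = E + t·(B−E) with t = 1/3, so EP:PB = t:(1−t) = 1/3:2/3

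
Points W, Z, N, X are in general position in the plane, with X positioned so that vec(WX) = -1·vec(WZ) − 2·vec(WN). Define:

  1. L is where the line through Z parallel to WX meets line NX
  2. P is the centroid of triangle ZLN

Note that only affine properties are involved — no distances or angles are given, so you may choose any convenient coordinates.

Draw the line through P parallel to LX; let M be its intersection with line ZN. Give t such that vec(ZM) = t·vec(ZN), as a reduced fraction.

t = 2/3

Assign W = (0, 0), Z = (1, 0), N = (0, 1), X = (-1, -2) — the answer is frame-independent, so this choice is without loss of generality.
1. L is where the line through Z parallel to WX meets line NX ⇒ L = (-3, -8)
2. P is the centroid of triangle ZLN ⇒ P = (-2/3, -7/3)
through P parallel to LX: direction (2, 6); meets ZN at M = (1/3, 2/3)
M = Z + t·(N−Z) with t = 2/3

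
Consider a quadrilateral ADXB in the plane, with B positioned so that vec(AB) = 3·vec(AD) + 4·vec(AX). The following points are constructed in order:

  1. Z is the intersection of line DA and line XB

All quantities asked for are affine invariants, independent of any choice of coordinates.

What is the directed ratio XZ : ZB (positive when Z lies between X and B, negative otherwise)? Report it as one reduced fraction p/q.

Work in coordinates with A = (0, 0), D = (1, 0), X = (0, 1), B = (3, 4).
1. Z is the intersection of line DA and line XB ⇒ Z = (-1, 0)
Z = X + t·(B−X) with t = -1/3, so XZ:ZB = t:(1−t) = -1/3:4/3

XZ:ZB = -1/4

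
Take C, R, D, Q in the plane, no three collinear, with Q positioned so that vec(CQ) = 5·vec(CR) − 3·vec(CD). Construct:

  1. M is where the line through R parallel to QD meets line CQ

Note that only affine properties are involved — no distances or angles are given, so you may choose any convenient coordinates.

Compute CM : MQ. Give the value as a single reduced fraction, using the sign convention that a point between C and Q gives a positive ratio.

CM:MQ = 4

Choose coordinates C = (0, 0), R = (1, 0), D = (0, 1), Q = (5, -3).
1. M is where the line through R parallel to QD meets line CQ ⇒ M = (4, -12/5)
M = C + t·(Q−C) with t = 4/5, so CM:MQ = t:(1−t) = 4/5:1/5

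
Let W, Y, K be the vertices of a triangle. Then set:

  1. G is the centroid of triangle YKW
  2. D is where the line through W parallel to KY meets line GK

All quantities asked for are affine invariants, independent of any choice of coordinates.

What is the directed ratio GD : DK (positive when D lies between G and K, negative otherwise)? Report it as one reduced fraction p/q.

Set W = (0, 0), Y = (1, 0), K = (0, 1); any affine frame gives the same invariant.
1. G is the centroid of triangle YKW ⇒ G = (1/3, 1/3)
2. D is where the line through W parallel to KY meets line GK ⇒ D = (1, -1)
D = G + t·(K−G) with t = -2, so GD:DK = t:(1−t) = -2:3

GD:DK = -2/3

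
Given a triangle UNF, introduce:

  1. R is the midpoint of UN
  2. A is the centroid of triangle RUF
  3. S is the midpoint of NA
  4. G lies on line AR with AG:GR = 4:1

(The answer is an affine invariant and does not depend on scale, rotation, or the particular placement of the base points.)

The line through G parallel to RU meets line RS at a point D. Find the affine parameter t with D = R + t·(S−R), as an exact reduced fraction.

t = 2/5

Assign U = (0, 0), N = (1, 0), F = (0, 1) — the answer is frame-independent, so this choice is without loss of generality.
1. R is the midpoint of UN ⇒ R = (1/2, 0)
2. A is the centroid of triangle RUF ⇒ A = (1/6, 1/3)
3. S is the midpoint of NA ⇒ S = (7/12, 1/6)
4. G lies on line AR with AG:GR = 4:1 ⇒ G = (13/30, 1/15)
through G parallel to RU: direction (-1/2, 0); meets RS at D = (8/15, 1/15)
D = R + t·(S−R) with t = 2/5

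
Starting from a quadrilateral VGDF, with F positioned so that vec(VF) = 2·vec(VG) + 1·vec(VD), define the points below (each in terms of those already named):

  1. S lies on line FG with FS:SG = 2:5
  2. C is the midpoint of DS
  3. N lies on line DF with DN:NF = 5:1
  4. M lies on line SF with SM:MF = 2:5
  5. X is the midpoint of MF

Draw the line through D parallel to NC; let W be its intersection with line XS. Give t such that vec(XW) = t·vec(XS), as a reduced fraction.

Work in coordinates with V = (0, 0), G = (1, 0), D = (0, 1), F = (2, 1).
1. S lies on line FG with FS:SG = 2:5 ⇒ S = (12/7, 5/7)
2. C is the midpoint of DS ⇒ C = (6/7, 6/7)
3. N lies on line DF with DN:NF = 5:1 ⇒ N = (5/3, 1)
4. M lies on line SF with SM:MF = 2:5 ⇒ M = (88/49, 39/49)
5. X is the midpoint of MF ⇒ X = (93/49, 44/49)
through D parallel to NC: direction (-17/21, -1/7); meets XS at W = (17/7, 10/7)
W = X + t·(S−X) with t = -26/9

t = -26/9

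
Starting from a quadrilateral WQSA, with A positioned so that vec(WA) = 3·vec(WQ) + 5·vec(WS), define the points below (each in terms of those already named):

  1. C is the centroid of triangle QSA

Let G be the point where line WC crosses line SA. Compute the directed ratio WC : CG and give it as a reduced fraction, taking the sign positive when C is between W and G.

WC:CG = 2/7

Choose coordinates W = (0, 0), Q = (1, 0), S = (0, 1), A = (3, 5).
1. C is the centroid of triangle QSA ⇒ C = (4/3, 2)
line WC meets SA at G = (6, 9)
C = W + t·(G−W) with t = 2/9, so WC:CG = 2/9:7/9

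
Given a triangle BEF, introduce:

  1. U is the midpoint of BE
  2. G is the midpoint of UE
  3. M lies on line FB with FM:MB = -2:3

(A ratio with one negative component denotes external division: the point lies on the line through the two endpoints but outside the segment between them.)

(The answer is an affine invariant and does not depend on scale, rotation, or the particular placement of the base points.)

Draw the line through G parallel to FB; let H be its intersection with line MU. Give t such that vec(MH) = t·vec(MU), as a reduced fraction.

Choose coordinates B = (0, 0), E = (1, 0), F = (0, 1).
1. U is the midpoint of BE ⇒ U = (1/2, 0)
2. G is the midpoint of UE ⇒ G = (3/4, 0)
3. M lies on line FB with FM:MB = -2:3 ⇒ M = (0, 3)
through G parallel to FB: direction (0, -1); meets MU at H = (3/4, -3/2)
H = M + t·(U−M) with t = 3/2

t = 3/2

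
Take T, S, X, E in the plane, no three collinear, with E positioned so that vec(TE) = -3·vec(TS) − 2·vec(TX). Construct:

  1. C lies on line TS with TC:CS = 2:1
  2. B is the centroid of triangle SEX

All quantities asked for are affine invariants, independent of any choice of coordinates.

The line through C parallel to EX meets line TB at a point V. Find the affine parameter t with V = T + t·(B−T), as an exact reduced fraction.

t = -2

Work in coordinates with T = (0, 0), S = (1, 0), X = (0, 1), E = (-3, -2).
1. C lies on line TS with TC:CS = 2:1 ⇒ C = (2/3, 0)
2. B is the centroid of triangle SEX ⇒ B = (-2/3, -1/3)
through C parallel to EX: direction (3, 3); meets TB at V = (4/3, 2/3)
V = T + t·(B−T) with t = -2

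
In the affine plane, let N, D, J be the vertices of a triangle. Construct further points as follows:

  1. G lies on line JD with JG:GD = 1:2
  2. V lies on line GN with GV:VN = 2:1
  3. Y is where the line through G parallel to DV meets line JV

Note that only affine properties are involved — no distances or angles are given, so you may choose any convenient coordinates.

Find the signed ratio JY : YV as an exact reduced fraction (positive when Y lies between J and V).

Assign N = (0, 0), D = (1, 0), J = (0, 1) — the answer is frame-independent, so this choice is without loss of generality.
1. G lies on line JD with JG:GD = 1:2 ⇒ G = (1/3, 2/3)
2. V lies on line GN with GV:VN = 2:1 ⇒ V = (1/9, 2/9)
3. Y is where the line through G parallel to DV meets line JV ⇒ Y = (1/27, 20/27)
Y = J + t·(V−J) with t = 1/3, so JY:YV = t:(1−t) = 1/3:2/3

JY:YV = 1/2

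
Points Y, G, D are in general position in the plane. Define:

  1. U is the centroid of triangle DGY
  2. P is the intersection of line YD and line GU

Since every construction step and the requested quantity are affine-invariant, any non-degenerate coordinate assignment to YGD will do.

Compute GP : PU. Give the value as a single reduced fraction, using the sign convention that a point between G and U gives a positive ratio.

Assign Y = (0, 0), G = (1, 0), D = (0, 1) — the answer is frame-independent, so this choice is without loss of generality.
1. U is the centroid of triangle DGY ⇒ U = (1/3, 1/3)
2. P is the intersection of line YD and line GU ⇒ P = (0, 1/2)
P = G + t·(U−G) with t = 3/2, so GP:PU = t:(1−t) = 3/2:-1/2

GP:PU = -3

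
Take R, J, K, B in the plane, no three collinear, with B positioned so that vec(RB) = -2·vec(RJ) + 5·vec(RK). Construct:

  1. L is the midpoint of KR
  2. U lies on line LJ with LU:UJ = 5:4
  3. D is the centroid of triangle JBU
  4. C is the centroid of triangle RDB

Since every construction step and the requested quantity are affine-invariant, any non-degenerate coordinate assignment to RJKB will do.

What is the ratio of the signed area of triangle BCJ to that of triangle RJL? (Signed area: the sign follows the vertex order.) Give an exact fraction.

Work in coordinates with R = (0, 0), J = (1, 0), K = (0, 1), B = (-2, 5).
1. L is the midpoint of KR ⇒ L = (0, 1/2)
2. U lies on line LJ with LU:UJ = 5:4 ⇒ U = (5/9, 2/9)
3. D is the centroid of triangle JBU ⇒ D = (-4/27, 47/27)
4. C is the centroid of triangle RDB ⇒ C = (-58/81, 182/81)
2·[BCJ] = 149/81, 2·[RJL] = 1/2
[BCJ]:[RJL] = 149/81:1/2 = 298/81

[BCJ]:[RJL] = 298/81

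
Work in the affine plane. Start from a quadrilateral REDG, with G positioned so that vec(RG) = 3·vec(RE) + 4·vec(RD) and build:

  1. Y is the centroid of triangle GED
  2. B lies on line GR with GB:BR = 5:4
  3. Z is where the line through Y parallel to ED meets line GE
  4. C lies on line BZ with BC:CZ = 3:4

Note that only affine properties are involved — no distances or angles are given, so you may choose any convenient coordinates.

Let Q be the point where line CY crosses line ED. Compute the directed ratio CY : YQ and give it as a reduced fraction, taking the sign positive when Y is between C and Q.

CY:YQ = 2/63

Assign R = (0, 0), E = (1, 0), D = (0, 1), G = (3, 4) — the answer is frame-independent, so this choice is without loss of generality.
1. Y is the centroid of triangle GED ⇒ Y = (4/3, 5/3)
2. B lies on line GR with GB:BR = 5:4 ⇒ B = (4/3, 16/9)
3. Z is where the line through Y parallel to ED meets line GE ⇒ Z = (5/3, 4/3)
4. C lies on line BZ with BC:CZ = 3:4 ⇒ C = (31/21, 100/63)
line CY meets ED at Q = (-19/6, 25/6)
Y = C + t·(Q−C) with t = 2/65, so CY:YQ = 2/65:63/65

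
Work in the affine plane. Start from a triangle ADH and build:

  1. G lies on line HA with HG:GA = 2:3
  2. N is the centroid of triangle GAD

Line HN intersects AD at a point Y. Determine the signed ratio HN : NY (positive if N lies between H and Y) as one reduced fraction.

HN:NY = 4

Set A = (0, 0), D = (1, 0), H = (0, 1); any affine frame gives the same invariant.
1. G lies on line HA with HG:GA = 2:3 ⇒ G = (0, 3/5)
2. N is the centroid of triangle GAD ⇒ N = (1/3, 1/5)
line HN meets AD at Y = (5/12, 0)
N = H + t·(Y−H) with t = 4/5, so HN:NY = 4/5:1/5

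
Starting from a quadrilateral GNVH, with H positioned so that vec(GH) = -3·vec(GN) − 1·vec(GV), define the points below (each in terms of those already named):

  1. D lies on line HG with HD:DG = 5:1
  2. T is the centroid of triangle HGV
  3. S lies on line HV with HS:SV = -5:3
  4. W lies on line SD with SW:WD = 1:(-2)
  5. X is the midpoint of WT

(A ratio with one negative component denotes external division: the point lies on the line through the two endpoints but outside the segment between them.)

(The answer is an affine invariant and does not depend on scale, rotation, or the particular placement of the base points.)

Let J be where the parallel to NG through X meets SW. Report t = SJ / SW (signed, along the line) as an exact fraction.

t = 1/50

Assign G = (0, 0), N = (1, 0), V = (0, 1), H = (-3, -1) — the answer is frame-independent, so this choice is without loss of generality.
1. D lies on line HG with HD:DG = 5:1 ⇒ D = (-1/2, -1/6)
2. T is the centroid of triangle HGV ⇒ T = (-1, 0)
3. S lies on line HV with HS:SV = -5:3 ⇒ S = (9/2, 4)
4. W lies on line SD with SW:WD = 1:(-2) ⇒ W = (19/2, 49/6)
5. X is the midpoint of WT ⇒ X = (17/4, 49/12)
through X parallel to NG: direction (-1, 0); meets SW at J = (23/5, 49/12)
J = S + t·(W−S) with t = 1/50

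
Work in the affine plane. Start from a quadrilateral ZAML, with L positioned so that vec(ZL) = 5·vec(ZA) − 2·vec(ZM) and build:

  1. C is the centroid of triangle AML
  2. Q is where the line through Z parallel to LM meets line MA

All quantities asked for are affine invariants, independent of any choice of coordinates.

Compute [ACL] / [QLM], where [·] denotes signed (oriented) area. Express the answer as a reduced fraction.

[ACL]:[QLM] = -2/15

Work in coordinates with Z = (0, 0), A = (1, 0), M = (0, 1), L = (5, -2).
1. C is the centroid of triangle AML ⇒ C = (2, -1/3)
2. Q is where the line through Z parallel to LM meets line MA ⇒ Q = (5/2, -3/2)
2·[ACL] = -2/3, 2·[QLM] = 5
[ACL]:[QLM] = -2/3:5 = -2/15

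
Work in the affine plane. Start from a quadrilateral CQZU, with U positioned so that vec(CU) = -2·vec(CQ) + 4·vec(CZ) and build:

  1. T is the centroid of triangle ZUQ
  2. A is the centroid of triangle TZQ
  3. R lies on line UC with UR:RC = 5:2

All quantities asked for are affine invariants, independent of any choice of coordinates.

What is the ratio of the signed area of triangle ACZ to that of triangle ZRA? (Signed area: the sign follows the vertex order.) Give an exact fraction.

Assign C = (0, 0), Q = (1, 0), Z = (0, 1), U = (-2, 4) — the answer is frame-independent, so this choice is without loss of generality.
1. T is the centroid of triangle ZUQ ⇒ T = (-1/3, 5/3)
2. A is the centroid of triangle TZQ ⇒ A = (2/9, 8/9)
3. R lies on line UC with UR:RC = 5:2 ⇒ R = (-4/7, 8/7)
2·[ACZ] = -2/9, 2·[ZRA] = 2/63
[ACZ]:[ZRA] = -2/9:2/63 = -7

[ACZ]:[ZRA] = -7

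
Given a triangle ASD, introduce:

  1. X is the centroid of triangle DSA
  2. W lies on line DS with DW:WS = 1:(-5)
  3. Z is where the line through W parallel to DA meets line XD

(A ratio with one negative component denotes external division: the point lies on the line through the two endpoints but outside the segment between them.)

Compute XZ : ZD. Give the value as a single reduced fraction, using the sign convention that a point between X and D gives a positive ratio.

XZ:ZD = -7/3

Work in coordinates with A = (0, 0), S = (1, 0), D = (0, 1).
1. X is the centroid of triangle DSA ⇒ X = (1/3, 1/3)
2. W lies on line DS with DW:WS = 1:(-5) ⇒ W = (-1/4, 5/4)
3. Z is where the line through W parallel to DA meets line XD ⇒ Z = (-1/4, 3/2)
Z = X + t·(D−X) with t = 7/4, so XZ:ZD = t:(1−t) = 7/4:-3/4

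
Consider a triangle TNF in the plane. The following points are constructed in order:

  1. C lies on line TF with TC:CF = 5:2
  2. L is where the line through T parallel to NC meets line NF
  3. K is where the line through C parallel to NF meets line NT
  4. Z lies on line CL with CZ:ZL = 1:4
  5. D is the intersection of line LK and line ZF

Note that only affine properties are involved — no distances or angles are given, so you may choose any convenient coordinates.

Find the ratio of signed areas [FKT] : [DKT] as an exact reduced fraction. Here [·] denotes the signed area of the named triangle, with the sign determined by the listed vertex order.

[FKT]:[DKT] = -82/9

Assign T = (0, 0), N = (1, 0), F = (0, 1) — the answer is frame-independent, so this choice is without loss of generality.
1. C lies on line TF with TC:CF = 5:2 ⇒ C = (0, 5/7)
2. L is where the line through T parallel to NC meets line NF ⇒ L = (7/2, -5/2)
3. K is where the line through C parallel to NF meets line NT ⇒ K = (5/7, 0)
4. Z lies on line CL with CZ:ZL = 1:4 ⇒ Z = (7/10, 1/14)
5. D is the intersection of line LK and line ZF ⇒ D = (343/410, -9/82)
2·[FKT] = -5/7, 2·[DKT] = 45/574
[FKT]:[DKT] = -5/7:45/574 = -82/9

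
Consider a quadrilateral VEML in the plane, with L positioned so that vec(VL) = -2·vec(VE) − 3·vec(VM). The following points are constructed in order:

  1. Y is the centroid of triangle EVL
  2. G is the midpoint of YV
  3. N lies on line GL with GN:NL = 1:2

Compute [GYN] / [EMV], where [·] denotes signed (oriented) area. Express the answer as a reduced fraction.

[GYN]:[EMV] = -1/6

Assign V = (0, 0), E = (1, 0), M = (0, 1), L = (-2, -3) — the answer is frame-independent, so this choice is without loss of generality.
1. Y is the centroid of triangle EVL ⇒ Y = (-1/3, -1)
2. G is the midpoint of YV ⇒ G = (-1/6, -1/2)
3. N lies on line GL with GN:NL = 1:2 ⇒ N = (-7/9, -4/3)
2·[GYN] = -1/6, 2·[EMV] = 1
[GYN]:[EMV] = -1/6:1 = -1/6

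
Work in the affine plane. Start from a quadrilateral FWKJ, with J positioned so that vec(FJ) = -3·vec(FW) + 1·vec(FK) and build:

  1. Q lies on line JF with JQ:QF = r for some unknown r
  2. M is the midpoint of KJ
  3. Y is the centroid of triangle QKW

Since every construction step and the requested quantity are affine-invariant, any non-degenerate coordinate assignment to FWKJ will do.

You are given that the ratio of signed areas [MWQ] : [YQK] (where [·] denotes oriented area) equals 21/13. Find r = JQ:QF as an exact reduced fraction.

Assign F = (0, 0), W = (1, 0), K = (0, 1), J = (-3, 1) — the answer is frame-independent, so this choice is without loss of generality.
1. With JQ:QF = r, write λ = r/(r+1) so Q = J + λ·(F−J); Q is affine-linear in λ
2. M is the midpoint of KJ ⇒ M = (-3/2, 1)
3. Y is the centroid of triangle QKW ⇒ Y is an affine combination of earlier points and hence also affine-linear in λ
Every point depending on Q is an affine combination of Q and λ-independent points, so each such coordinate is linear in λ; the λ² term in each signed area is a multiple of (F−J)×(F−J) = 0, so 2·[MWQ] and 2·[YQK] are each linear in λ. Evaluating at λ=0 and λ=1:
  2·[MWQ] = 1/2·λ − 3/2,   2·[YQK] = 2/3·λ − 1
So [MWQ]:[YQK] = (1/2·λ − 3/2) / (2/3·λ − 1). Setting this equal to 21/13:
  1/2·λ − 3/2 = 21/13·(2/3·λ − 1)  ⇒  λ = 1/5
Then r = λ/(1−λ) = (1/5)/(4/5) = 1/4. Check: with r = 1/4, Q = (-12/5, 4/5) and [MWQ]:[YQK] = 21/13 as required.

r = 1/4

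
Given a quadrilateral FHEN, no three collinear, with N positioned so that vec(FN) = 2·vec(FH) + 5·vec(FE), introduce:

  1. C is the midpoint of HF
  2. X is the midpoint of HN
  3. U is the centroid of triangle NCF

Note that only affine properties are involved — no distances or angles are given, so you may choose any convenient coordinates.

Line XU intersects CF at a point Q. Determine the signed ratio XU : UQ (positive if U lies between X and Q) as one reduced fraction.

Assign F = (0, 0), H = (1, 0), E = (0, 1), N = (2, 5) — the answer is frame-independent, so this choice is without loss of generality.
1. C is the midpoint of HF ⇒ C = (1/2, 0)
2. X is the midpoint of HN ⇒ X = (3/2, 5/2)
3. U is the centroid of triangle NCF ⇒ U = (5/6, 5/3)
line XU meets CF at Q = (-1/2, 0)
U = X + t·(Q−X) with t = 1/3, so XU:UQ = 1/3:2/3

XU:UQ = 1/2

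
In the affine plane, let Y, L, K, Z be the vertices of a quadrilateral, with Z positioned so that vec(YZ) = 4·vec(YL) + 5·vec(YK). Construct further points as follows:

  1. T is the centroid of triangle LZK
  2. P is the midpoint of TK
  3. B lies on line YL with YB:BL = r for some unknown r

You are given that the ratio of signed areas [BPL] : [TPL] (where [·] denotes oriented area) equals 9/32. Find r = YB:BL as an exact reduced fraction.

Set Y = (0, 0), L = (1, 0), K = (0, 1), Z = (4, 5); any affine frame gives the same invariant.
1. T is the centroid of triangle LZK ⇒ T = (5/3, 2)
2. P is the midpoint of TK ⇒ P = (5/6, 3/2)
3. With YB:BL = r, write λ = r/(r+1) so B = Y + λ·(L−Y); B is affine-linear in λ
Every point depending on B is an affine combination of B and λ-independent points, so each such coordinate is linear in λ; the λ² term in each signed area is a multiple of (L−Y)×(L−Y) = 0, so 2·[BPL] and 2·[TPL] are each linear in λ. Evaluating at λ=0 and λ=1:
  2·[BPL] = 3/2·λ − 3/2,   2·[TPL] = 4/3
So [BPL]:[TPL] = (3/2·λ − 3/2) / (4/3). Setting this equal to 9/32:
  3/2·λ − 3/2 = 9/32·(4/3)  ⇒  λ = 5/4
Then r = λ/(1−λ) = (5/4)/(-1/4) = -5. Check: with r = -5, B = (5/4, 0) and [BPL]:[TPL] = 9/32 as required.

r = -5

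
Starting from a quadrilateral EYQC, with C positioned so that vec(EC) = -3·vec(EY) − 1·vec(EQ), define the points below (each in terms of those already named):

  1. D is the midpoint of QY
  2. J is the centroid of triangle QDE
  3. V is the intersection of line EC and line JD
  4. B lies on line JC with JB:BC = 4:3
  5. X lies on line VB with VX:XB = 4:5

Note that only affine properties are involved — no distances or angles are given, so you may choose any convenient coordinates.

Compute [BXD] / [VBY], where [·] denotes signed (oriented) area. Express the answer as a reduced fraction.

[BXD]:[VBY] = 5/12

Assign E = (0, 0), Y = (1, 0), Q = (0, 1), C = (-3, -1) — the answer is frame-independent, so this choice is without loss of generality.
1. D is the midpoint of QY ⇒ D = (1/2, 1/2)
2. J is the centroid of triangle QDE ⇒ J = (1/6, 1/2)
3. V is the intersection of line EC and line JD ⇒ V = (3/2, 1/2)
4. B lies on line JC with JB:BC = 4:3 ⇒ B = (-23/14, -5/14)
5. X lies on line VB with VX:XB = 4:5 ⇒ X = (13/126, 5/42)
2·[BXD] = 10/21, 2·[VBY] = 8/7
[BXD]:[VBY] = 10/21:8/7 = 5/12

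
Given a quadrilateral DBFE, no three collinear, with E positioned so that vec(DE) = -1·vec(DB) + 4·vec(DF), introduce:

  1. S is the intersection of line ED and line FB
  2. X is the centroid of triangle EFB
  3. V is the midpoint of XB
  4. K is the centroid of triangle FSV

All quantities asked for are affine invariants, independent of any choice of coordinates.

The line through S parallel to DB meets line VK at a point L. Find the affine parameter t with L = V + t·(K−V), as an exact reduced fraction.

Choose coordinates D = (0, 0), B = (1, 0), F = (0, 1), E = (-1, 4).
1. S is the intersection of line ED and line FB ⇒ S = (-1/3, 4/3)
2. X is the centroid of triangle EFB ⇒ X = (0, 5/3)
3. V is the midpoint of XB ⇒ V = (1/2, 5/6)
4. K is the centroid of triangle FSV ⇒ K = (1/18, 19/18)
through S parallel to DB: direction (1, 0); meets VK at L = (-1/2, 4/3)
L = V + t·(K−V) with t = 9/4

t = 9/4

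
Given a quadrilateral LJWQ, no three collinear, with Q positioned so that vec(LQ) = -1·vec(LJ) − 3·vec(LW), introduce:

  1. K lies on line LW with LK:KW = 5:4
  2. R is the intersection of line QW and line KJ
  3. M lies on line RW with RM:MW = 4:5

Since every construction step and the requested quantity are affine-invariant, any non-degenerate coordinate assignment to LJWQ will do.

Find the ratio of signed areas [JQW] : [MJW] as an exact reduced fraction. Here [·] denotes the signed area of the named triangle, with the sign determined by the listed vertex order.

Choose coordinates L = (0, 0), J = (1, 0), W = (0, 1), Q = (-1, -3).
1. K lies on line LW with LK:KW = 5:4 ⇒ K = (0, 5/9)
2. R is the intersection of line QW and line KJ ⇒ R = (-4/41, 25/41)
3. M lies on line RW with RM:MW = 4:5 ⇒ M = (-20/369, 289/369)
2·[JQW] = -5, 2·[MJW] = 100/369
[JQW]:[MJW] = -5:100/369 = -369/20

[JQW]:[MJW] = -369/20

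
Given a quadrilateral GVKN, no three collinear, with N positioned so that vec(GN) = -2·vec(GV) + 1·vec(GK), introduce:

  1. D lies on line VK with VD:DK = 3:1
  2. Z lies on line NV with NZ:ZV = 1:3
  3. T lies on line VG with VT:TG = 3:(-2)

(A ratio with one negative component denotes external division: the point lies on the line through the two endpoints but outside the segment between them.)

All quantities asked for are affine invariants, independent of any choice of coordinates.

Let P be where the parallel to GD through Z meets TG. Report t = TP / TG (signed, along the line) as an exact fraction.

t = 1/4

Work in coordinates with G = (0, 0), V = (1, 0), K = (0, 1), N = (-2, 1).
1. D lies on line VK with VD:DK = 3:1 ⇒ D = (1/4, 3/4)
2. Z lies on line NV with NZ:ZV = 1:3 ⇒ Z = (-5/4, 3/4)
3. T lies on line VG with VT:TG = 3:(-2) ⇒ T = (-2, 0)
through Z parallel to GD: direction (1/4, 3/4); meets TG at P = (-3/2, 0)
P = T + t·(G−T) with t = 1/4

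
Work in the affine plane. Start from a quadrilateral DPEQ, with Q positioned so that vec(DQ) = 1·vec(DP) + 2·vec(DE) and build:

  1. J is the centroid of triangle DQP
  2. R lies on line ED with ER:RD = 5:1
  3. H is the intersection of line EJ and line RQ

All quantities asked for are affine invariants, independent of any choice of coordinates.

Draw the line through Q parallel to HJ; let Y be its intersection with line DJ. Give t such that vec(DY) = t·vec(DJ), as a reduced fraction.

t = 5/2

Set D = (0, 0), P = (1, 0), E = (0, 1), Q = (1, 2); any affine frame gives the same invariant.
1. J is the centroid of triangle DQP ⇒ J = (2/3, 2/3)
2. R lies on line ED with ER:RD = 5:1 ⇒ R = (0, 1/6)
3. H is the intersection of line EJ and line RQ ⇒ H = (5/14, 23/28)
through Q parallel to HJ: direction (13/42, -13/84); meets DJ at Y = (5/3, 5/3)
Y = D + t·(J−D) with t = 5/2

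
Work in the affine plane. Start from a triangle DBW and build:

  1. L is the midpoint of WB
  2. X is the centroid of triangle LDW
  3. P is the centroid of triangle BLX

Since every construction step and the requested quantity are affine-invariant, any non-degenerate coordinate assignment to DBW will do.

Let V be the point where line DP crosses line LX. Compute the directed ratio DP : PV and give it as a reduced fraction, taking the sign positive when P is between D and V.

DP:PV = 2

Work in coordinates with D = (0, 0), B = (1, 0), W = (0, 1).
1. L is the midpoint of WB ⇒ L = (1/2, 1/2)
2. X is the centroid of triangle LDW ⇒ X = (1/6, 1/2)
3. P is the centroid of triangle BLX ⇒ P = (5/9, 1/3)
line DP meets LX at V = (5/6, 1/2)
P = D + t·(V−D) with t = 2/3, so DP:PV = 2/3:1/3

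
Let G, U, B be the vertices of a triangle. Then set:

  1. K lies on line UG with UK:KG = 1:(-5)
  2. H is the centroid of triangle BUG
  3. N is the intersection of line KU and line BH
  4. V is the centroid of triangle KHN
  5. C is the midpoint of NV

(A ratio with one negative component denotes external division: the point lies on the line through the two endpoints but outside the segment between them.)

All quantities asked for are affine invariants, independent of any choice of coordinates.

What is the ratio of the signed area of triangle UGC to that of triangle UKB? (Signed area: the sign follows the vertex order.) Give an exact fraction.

[UGC]:[UKB] = -2/9

Work in coordinates with G = (0, 0), U = (1, 0), B = (0, 1).
1. K lies on line UG with UK:KG = 1:(-5) ⇒ K = (5/4, 0)
2. H is the centroid of triangle BUG ⇒ H = (1/3, 1/3)
3. N is the intersection of line KU and line BH ⇒ N = (1/2, 0)
4. V is the centroid of triangle KHN ⇒ V = (25/36, 1/9)
5. C is the midpoint of NV ⇒ C = (43/72, 1/18)
2·[UGC] = -1/18, 2·[UKB] = 1/4
[UGC]:[UKB] = -1/18:1/4 = -2/9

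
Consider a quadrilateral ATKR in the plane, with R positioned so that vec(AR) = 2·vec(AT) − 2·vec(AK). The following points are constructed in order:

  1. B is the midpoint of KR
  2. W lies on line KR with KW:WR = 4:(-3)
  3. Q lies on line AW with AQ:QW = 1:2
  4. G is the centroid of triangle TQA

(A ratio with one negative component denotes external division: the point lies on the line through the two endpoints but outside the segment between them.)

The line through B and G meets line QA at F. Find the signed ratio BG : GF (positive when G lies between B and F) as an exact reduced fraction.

Set A = (0, 0), T = (1, 0), K = (0, 1), R = (2, -2); any affine frame gives the same invariant.
1. B is the midpoint of KR ⇒ B = (1, -1/2)
2. W lies on line KR with KW:WR = 4:(-3) ⇒ W = (8, -11)
3. Q lies on line AW with AQ:QW = 1:2 ⇒ Q = (8/3, -11/3)
4. G is the centroid of triangle TQA ⇒ G = (11/9, -11/9)
line BG meets QA at F = (22/15, -121/60)
G = B + t·(F−B) with t = 10/21, so BG:GF = 10/21:11/21

BG:GF = 10/11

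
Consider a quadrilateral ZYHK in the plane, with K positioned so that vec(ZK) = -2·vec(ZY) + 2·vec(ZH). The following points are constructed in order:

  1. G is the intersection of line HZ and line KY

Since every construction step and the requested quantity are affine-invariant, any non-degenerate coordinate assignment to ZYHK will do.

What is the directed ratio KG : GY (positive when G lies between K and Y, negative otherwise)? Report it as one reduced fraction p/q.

KG:GY = 2

Choose coordinates Z = (0, 0), Y = (1, 0), H = (0, 1), K = (-2, 2).
1. G is the intersection of line HZ and line KY ⇒ G = (0, 2/3)
G = K + t·(Y−K) with t = 2/3, so KG:GY = t:(1−t) = 2/3:1/3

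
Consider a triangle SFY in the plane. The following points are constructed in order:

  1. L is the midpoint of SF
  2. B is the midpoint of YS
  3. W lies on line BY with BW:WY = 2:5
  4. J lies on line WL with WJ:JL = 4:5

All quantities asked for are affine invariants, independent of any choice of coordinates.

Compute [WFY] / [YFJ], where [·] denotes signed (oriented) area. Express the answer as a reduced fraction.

[WFY]:[YFJ] = -45/53

Choose coordinates S = (0, 0), F = (1, 0), Y = (0, 1).
1. L is the midpoint of SF ⇒ L = (1/2, 0)
2. B is the midpoint of YS ⇒ B = (0, 1/2)
3. W lies on line BY with BW:WY = 2:5 ⇒ W = (0, 9/14)
4. J lies on line WL with WJ:JL = 4:5 ⇒ J = (2/9, 5/14)
2·[WFY] = 5/14, 2·[YFJ] = -53/126
[WFY]:[YFJ] = 5/14:-53/126 = -45/53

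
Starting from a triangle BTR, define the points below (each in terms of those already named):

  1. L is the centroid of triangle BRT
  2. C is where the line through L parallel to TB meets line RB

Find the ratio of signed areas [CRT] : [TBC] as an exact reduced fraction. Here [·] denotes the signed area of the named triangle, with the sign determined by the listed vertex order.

[CRT]:[TBC] = 2

Choose coordinates B = (0, 0), T = (1, 0), R = (0, 1).
1. L is the centroid of triangle BRT ⇒ L = (1/3, 1/3)
2. C is where the line through L parallel to TB meets line RB ⇒ C = (0, 1/3)
2·[CRT] = -2/3, 2·[TBC] = -1/3
[CRT]:[TBC] = -2/3:-1/3 = 2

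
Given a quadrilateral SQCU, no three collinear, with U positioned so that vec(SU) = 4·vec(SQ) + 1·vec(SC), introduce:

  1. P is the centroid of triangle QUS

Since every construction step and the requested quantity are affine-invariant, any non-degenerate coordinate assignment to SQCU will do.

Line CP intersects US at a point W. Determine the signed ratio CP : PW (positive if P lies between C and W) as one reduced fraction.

Set S = (0, 0), Q = (1, 0), C = (0, 1), U = (4, 1); any affine frame gives the same invariant.
1. P is the centroid of triangle QUS ⇒ P = (5/3, 1/3)
line CP meets US at W = (20/13, 5/13)
P = C + t·(W−C) with t = 13/12, so CP:PW = 13/12:-1/12

CP:PW = -13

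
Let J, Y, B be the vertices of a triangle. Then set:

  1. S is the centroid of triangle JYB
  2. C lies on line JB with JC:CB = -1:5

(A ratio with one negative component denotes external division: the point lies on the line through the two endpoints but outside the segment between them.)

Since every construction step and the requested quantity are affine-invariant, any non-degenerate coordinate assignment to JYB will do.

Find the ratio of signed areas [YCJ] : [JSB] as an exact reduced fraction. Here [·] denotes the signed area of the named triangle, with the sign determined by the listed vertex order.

Set J = (0, 0), Y = (1, 0), B = (0, 1); any affine frame gives the same invariant.
1. S is the centroid of triangle JYB ⇒ S = (1/3, 1/3)
2. C lies on line JB with JC:CB = -1:5 ⇒ C = (0, -1/4)
2·[YCJ] = -1/4, 2·[JSB] = 1/3
[YCJ]:[JSB] = -1/4:1/3 = -3/4

[YCJ]:[JSB] = -3/4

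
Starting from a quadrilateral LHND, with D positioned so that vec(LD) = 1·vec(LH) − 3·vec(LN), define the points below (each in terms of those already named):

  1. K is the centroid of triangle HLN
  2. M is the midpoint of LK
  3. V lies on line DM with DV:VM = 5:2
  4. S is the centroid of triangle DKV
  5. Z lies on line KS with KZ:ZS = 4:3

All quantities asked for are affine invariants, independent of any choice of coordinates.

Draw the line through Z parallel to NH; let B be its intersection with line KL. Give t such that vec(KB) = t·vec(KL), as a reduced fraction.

Choose coordinates L = (0, 0), H = (1, 0), N = (0, 1), D = (1, -3).
1. K is the centroid of triangle HLN ⇒ K = (1/3, 1/3)
2. M is the midpoint of LK ⇒ M = (1/6, 1/6)
3. V lies on line DM with DV:VM = 5:2 ⇒ V = (17/42, -31/42)
4. S is the centroid of triangle DKV ⇒ S = (73/126, -143/126)
5. Z lies on line KS with KZ:ZS = 4:3 ⇒ Z = (209/441, -223/441)
through Z parallel to NH: direction (1, -1); meets KL at B = (-1/63, -1/63)
B = K + t·(L−K) with t = 22/21

t = 22/21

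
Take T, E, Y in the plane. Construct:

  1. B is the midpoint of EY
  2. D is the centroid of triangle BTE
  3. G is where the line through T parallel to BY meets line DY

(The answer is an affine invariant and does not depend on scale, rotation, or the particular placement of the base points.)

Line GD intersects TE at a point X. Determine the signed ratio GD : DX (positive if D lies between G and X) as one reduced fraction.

GD:DX = -10

Assign T = (0, 0), E = (1, 0), Y = (0, 1) — the answer is frame-independent, so this choice is without loss of generality.
1. B is the midpoint of EY ⇒ B = (1/2, 1/2)
2. D is the centroid of triangle BTE ⇒ D = (1/2, 1/6)
3. G is where the line through T parallel to BY meets line DY ⇒ G = (3/2, -3/2)
line GD meets TE at X = (3/5, 0)
D = G + t·(X−G) with t = 10/9, so GD:DX = 10/9:-1/9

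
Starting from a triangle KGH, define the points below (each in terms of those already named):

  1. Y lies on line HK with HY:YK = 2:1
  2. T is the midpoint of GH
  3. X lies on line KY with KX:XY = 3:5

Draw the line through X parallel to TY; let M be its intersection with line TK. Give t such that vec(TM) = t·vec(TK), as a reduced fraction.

Assign K = (0, 0), G = (1, 0), H = (0, 1) — the answer is frame-independent, so this choice is without loss of generality.
1. Y lies on line HK with HY:YK = 2:1 ⇒ Y = (0, 1/3)
2. T is the midpoint of GH ⇒ T = (1/2, 1/2)
3. X lies on line KY with KX:XY = 3:5 ⇒ X = (0, 1/8)
through X parallel to TY: direction (-1/2, -1/6); meets TK at M = (3/16, 3/16)
M = T + t·(K−T) with t = 5/8

t = 5/8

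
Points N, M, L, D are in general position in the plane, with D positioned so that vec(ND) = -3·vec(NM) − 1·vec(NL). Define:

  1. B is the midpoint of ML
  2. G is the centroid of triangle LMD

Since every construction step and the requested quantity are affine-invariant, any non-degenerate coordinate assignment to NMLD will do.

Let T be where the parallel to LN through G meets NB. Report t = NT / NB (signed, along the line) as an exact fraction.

Set N = (0, 0), M = (1, 0), L = (0, 1), D = (-3, -1); any affine frame gives the same invariant.
1. B is the midpoint of ML ⇒ B = (1/2, 1/2)
2. G is the centroid of triangle LMD ⇒ G = (-2/3, 0)
through G parallel to LN: direction (0, -1); meets NB at T = (-2/3, -2/3)
T = N + t·(B−N) with t = -4/3

t = -4/3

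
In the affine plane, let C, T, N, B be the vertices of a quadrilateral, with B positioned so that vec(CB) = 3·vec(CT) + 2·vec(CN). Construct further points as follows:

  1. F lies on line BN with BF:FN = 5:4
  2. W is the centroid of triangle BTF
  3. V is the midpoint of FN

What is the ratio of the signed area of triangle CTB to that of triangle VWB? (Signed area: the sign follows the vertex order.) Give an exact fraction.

Choose coordinates C = (0, 0), T = (1, 0), N = (0, 1), B = (3, 2).
1. F lies on line BN with BF:FN = 5:4 ⇒ F = (4/3, 13/9)
2. W is the centroid of triangle BTF ⇒ W = (16/9, 31/27)
3. V is the midpoint of FN ⇒ V = (2/3, 11/9)
2·[CTB] = 2, 2·[VWB] = 28/27
[CTB]:[VWB] = 2:28/27 = 27/14

[CTB]:[VWB] = 27/14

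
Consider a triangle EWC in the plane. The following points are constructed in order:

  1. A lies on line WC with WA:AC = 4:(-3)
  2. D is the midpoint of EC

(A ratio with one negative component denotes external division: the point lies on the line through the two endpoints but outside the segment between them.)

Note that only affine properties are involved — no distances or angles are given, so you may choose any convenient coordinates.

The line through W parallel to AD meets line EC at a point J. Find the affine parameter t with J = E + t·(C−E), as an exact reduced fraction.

t = 7/6

Choose coordinates E = (0, 0), W = (1, 0), C = (0, 1).
1. A lies on line WC with WA:AC = 4:(-3) ⇒ A = (-3, 4)
2. D is the midpoint of EC ⇒ D = (0, 1/2)
through W parallel to AD: direction (3, -7/2); meets EC at J = (0, 7/6)
J = E + t·(C−E) with t = 7/6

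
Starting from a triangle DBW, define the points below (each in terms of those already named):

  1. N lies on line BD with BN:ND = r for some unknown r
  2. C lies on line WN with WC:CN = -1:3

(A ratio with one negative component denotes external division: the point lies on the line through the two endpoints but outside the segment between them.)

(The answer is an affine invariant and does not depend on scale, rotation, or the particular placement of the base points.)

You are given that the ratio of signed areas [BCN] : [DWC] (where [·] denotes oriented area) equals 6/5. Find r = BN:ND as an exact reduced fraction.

Work in coordinates with D = (0, 0), B = (1, 0), W = (0, 1).
1. With BN:ND = r, write λ = r/(r+1) so N = B + λ·(D−B); N is affine-linear in λ
2. C lies on line WN with WC:CN = -1:3 ⇒ C is an affine combination of earlier points and hence also affine-linear in λ
Every point depending on N is an affine combination of N and λ-independent points, so each such coordinate is linear in λ; the λ² term in each signed area is a multiple of (D−B)×(D−B) = 0, so 2·[BCN] and 2·[DWC] are each linear in λ. Evaluating at λ=0 and λ=1:
  2·[BCN] = 3/2·λ,   2·[DWC] = -1/2·λ + 1/2
So [BCN]:[DWC] = (3/2·λ) / (-1/2·λ + 1/2). Setting this equal to 6/5:
  3/2·λ = 6/5·(-1/2·λ + 1/2)  ⇒  λ = 2/7
Then r = λ/(1−λ) = (2/7)/(5/7) = 2/5. Check: with r = 2/5, N = (5/7, 0) and [BCN]:[DWC] = 6/5 as required.

r = 2/5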